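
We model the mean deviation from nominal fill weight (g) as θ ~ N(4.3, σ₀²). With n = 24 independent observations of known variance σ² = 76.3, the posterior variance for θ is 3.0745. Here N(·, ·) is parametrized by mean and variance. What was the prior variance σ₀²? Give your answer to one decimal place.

σ₀² = 93.4

Posterior precision equals prior precision plus data precision: 1/σ_n² = 1/σ₀² + n/σ².
So 1/σ₀² = 1/3.0745 − 24/76.3 = 0.325256 − 0.314548 = 0.010708.
Hence σ₀² = 1/0.010708 ≈ 93.4.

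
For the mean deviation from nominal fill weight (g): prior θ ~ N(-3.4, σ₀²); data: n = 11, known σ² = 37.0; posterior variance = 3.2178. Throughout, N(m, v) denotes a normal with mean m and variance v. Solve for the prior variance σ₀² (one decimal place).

Posterior precision equals prior precision plus data precision: 1/σ_n² = 1/σ₀² + n/σ².
So 1/σ₀² = 1/3.2178 − 11/37.0 = 0.310771 − 0.297297 = 0.013474.
Hence σ₀² = 1/0.013474 ≈ 74.2.

σ₀² = 74.2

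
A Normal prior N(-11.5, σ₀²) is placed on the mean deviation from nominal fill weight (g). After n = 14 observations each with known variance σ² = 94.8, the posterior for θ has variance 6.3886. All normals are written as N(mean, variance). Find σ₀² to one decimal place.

σ₀² = 113.0

Posterior precision equals prior precision plus data precision: 1/σ_n² = 1/σ₀² + n/σ².
So 1/σ₀² = 1/6.3886 − 14/94.8 = 0.156529 − 0.147679 = 0.008850.
Hence σ₀² = 1/0.008850 ≈ 113.0.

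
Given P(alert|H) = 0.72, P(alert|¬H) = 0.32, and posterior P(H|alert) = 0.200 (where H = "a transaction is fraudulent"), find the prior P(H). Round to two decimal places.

P(H) = 0.10

Bayes' rule in odds form gives O(H|E) = O(H)·[P(E|H)/P(E|¬H)], hence O(H) = O(H|E)/LR.
Posterior odds = 0.200/(1−0.200) = 0.2500. LR = 0.72/0.32 = 2.2500.
Prior odds = 0.2500/2.2500 = 0.1111, so P(H) = 0.1111/(1+0.1111) ≈ 0.10.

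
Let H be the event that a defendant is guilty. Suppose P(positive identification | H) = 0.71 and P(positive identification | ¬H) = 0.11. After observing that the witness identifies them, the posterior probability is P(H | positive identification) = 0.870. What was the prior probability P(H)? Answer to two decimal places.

P(H) = 0.51

In odds form, posterior odds = prior odds × likelihood ratio, so prior odds = posterior odds ÷ LR.
Posterior odds = 0.870/(1−0.870) = 6.6923. LR = 0.71/0.11 = 6.4545.
Prior odds = 6.6923/6.4545 = 1.0368, so P(H) = 1.0368/(1+1.0368) ≈ 0.51.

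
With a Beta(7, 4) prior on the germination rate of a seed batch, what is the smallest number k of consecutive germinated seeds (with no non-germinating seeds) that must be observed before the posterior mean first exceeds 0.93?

k = 47

After k germinated seeds and 0 non-germinating seeds the posterior is Beta(7+k, 4), with mean (7+k)/(7+4+k).
Set (7+k)/(11+k) > 0.93 and solve: k > (0.93·11 − 7)/(1 − 0.93) = 46.143.
The smallest integer exceeding 46.143 is 47.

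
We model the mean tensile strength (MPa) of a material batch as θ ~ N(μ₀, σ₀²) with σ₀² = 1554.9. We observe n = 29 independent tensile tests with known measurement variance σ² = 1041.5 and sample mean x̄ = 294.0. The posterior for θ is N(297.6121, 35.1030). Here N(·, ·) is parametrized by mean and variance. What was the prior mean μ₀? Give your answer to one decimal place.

μ₀ = 454.0

With known observation variance, the Normal–Normal posterior has precision τ_n = τ₀ + n/σ² and mean μ_n = (τ₀μ₀ + (n/σ²)x̄)/τ_n.
Here τ₀ = 1/1554.9 = 0.000643 and τ_data = 29/1041.5 = 0.027844, so τ_n = 0.028487.
Rearranging for μ₀: μ₀ = (μ_n·τ_n − τ_data·x̄)/τ₀ = (297.6121·0.028487 − 0.027844·294.0) / 0.000643 = 0.291940/0.000643 ≈ 454.0.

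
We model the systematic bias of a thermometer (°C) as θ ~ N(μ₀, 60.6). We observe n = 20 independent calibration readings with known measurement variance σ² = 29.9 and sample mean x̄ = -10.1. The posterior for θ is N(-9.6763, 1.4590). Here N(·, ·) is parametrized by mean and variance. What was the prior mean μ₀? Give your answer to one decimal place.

With known observation variance, the Normal–Normal posterior has precision τ_n = τ₀ + n/σ² and mean μ_n = (τ₀μ₀ + (n/σ²)x̄)/τ_n.
Here τ₀ = 1/60.6 = 0.016502 and τ_data = 20/29.9 = 0.668896, so τ_n = 0.685398.
Rearranging for μ₀: μ₀ = (μ_n·τ_n − τ_data·x̄)/τ₀ = (-9.6763·0.685398 − 0.668896·-10.1) / 0.016502 = 0.123733/0.016502 ≈ 7.5.

μ₀ = 7.5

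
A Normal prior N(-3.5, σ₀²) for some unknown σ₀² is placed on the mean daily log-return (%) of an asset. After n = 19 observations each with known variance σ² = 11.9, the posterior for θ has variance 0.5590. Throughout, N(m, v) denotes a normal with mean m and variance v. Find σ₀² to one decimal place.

Posterior precision equals prior precision plus data precision: 1/σ_n² = 1/σ₀² + n/σ².
So 1/σ₀² = 1/0.5590 − 19/11.9 = 1.788909 − 1.596639 = 0.192270.
Hence σ₀² = 1/0.192270 ≈ 5.2.

σ₀² = 5.2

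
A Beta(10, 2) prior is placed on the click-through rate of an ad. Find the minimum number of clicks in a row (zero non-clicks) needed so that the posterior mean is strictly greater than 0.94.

After k clicks and 0 non-clicks the posterior is Beta(10+k, 2), with mean (10+k)/(10+2+k).
Set (10+k)/(12+k) > 0.94 and solve: k > (0.94·12 − 10)/(1 − 0.94) = 21.333.
The smallest integer exceeding 21.333 is 22, and checking k=22: (32)/(34) = 0.9412 > 0.94.

k = 22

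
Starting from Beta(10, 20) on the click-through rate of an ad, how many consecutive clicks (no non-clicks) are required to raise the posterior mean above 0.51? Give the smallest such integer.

After k clicks and 0 non-clicks the posterior is Beta(10+k, 20), with mean (10+k)/(10+20+k).
Set (10+k)/(30+k) > 0.51 and solve: k > (0.51·30 − 10)/(1 − 0.51) = 10.816.
The smallest integer exceeding 10.816 is 11, and checking k=11: (21)/(41) = 0.5122 > 0.51.

k = 11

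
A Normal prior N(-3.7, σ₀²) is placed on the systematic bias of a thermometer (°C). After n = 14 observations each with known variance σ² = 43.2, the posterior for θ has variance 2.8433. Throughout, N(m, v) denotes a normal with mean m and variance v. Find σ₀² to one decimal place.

For the Normal–Normal model with known σ², precisions add: τ_n = τ₀ + n/σ².
So 1/σ₀² = 1/2.8433 − 14/43.2 = 0.351704 − 0.324074 = 0.027630.
Hence σ₀² = 1/0.027630 ≈ 36.2.

σ₀² = 36.2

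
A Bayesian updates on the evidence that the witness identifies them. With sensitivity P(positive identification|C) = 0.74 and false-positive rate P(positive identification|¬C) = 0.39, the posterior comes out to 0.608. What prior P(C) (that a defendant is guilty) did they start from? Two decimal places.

P(C) = 0.45

In odds form, posterior odds = prior odds × likelihood ratio, so prior odds = posterior odds ÷ LR.
Posterior odds = 0.608/(1−0.608) = 1.5510. LR = 0.74/0.39 = 1.8974.
Prior odds = 1.5510/1.8974 = 0.8174, so P(C) = 0.8174/(1+0.8174) ≈ 0.45.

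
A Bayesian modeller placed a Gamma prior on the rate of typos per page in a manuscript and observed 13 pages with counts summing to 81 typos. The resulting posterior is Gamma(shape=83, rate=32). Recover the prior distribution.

Gamma(shape=2, rate=19)

Gamma–Poisson conjugacy: posterior shape = α + Σxᵢ, posterior rate = β + n.
So α = 83 − 81 = 2 and β = 32 − 13 = 19.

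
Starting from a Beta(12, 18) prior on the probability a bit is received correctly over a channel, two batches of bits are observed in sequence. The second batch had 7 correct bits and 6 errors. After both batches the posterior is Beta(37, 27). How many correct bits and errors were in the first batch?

18 correct bits and 3 errors

Sequential conjugate updates are equivalent to a single update on the pooled data, so total successes = posterior α − prior α and total failures = posterior β − prior β.
Total across both batches: 37−12=25 correct bits, 27−18=9 errors.
Subtract the second batch: 25−7=18 correct bits and 9−6=3 errors.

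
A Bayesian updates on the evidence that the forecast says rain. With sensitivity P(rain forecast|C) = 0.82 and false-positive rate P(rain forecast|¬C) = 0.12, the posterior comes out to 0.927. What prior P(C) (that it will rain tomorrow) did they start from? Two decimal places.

P(C) = 0.65

Bayes' rule in odds form gives O(C|E) = O(C)·[P(E|C)/P(E|¬C)], hence O(C) = O(C|E)/LR.
Posterior odds = 0.927/(1−0.927) = 12.6986. LR = 0.82/0.12 = 6.8333.
Prior odds = 12.6986/6.8333 = 1.8583, so P(C) = 1.8583/(1+1.8583) ≈ 0.65.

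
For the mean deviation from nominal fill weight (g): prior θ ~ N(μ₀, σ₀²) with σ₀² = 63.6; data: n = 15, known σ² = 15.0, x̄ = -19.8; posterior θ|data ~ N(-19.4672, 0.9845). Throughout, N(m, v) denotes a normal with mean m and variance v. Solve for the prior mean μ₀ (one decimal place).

The posterior mean is a precision-weighted average: μ_n = (τ₀μ₀ + τ_data·x̄)/(τ₀+τ_data), with τ₀=1/σ₀² and τ_data=n/σ².
Here τ₀ = 1/63.6 = 0.015723 and τ_data = 15/15.0 = 1.000000, so τ_n = 1.015723.
Rearranging for μ₀: μ₀ = (μ_n·τ_n − τ_data·x̄)/τ₀ = (-19.4672·1.015723 − 1.000000·-19.8) / 0.015723 = 0.026717/0.015723 ≈ 1.7.

μ₀ = 1.7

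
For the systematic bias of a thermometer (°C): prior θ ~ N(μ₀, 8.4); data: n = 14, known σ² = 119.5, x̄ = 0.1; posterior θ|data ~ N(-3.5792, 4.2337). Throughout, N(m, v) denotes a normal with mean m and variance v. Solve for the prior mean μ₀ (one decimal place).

With known observation variance, the Normal–Normal posterior has precision τ_n = τ₀ + n/σ² and mean μ_n = (τ₀μ₀ + (n/σ²)x̄)/τ_n.
Here τ₀ = 1/8.4 = 0.119048 and τ_data = 14/119.5 = 0.117155, so τ_n = 0.236203.
Rearranging for μ₀: μ₀ = (μ_n·τ_n − τ_data·x̄)/τ₀ = (-3.5792·0.236203 − 0.117155·0.1) / 0.119048 = -0.857133/0.119048 ≈ -7.2.

μ₀ = -7.2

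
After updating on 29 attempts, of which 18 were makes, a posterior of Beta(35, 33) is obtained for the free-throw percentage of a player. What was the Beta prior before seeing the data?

Beta(17, 22)

Under Beta–binomial conjugacy the posterior parameters are (α+s, β+f).
So α = 35 − 18 = 17 and β = 33 − 11 = 22.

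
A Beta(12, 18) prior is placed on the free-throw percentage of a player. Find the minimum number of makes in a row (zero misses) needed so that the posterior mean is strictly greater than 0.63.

k = 19

After k makes and 0 misses the posterior is Beta(12+k, 18), with mean (12+k)/(12+18+k).
Set (12+k)/(30+k) > 0.63 and solve: k > (0.63·30 − 12)/(1 − 0.63) = 18.649.
The smallest integer exceeding 18.649 is 19, and checking k=19: (31)/(49) = 0.6327 > 0.63.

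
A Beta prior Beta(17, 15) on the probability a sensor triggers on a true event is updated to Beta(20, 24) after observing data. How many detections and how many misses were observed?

3 detections and 9 misses

Beta is conjugate to the binomial likelihood: posterior = Beta(α+s, β+f).
Match parameters: s=20−17=3, f=24−15=9.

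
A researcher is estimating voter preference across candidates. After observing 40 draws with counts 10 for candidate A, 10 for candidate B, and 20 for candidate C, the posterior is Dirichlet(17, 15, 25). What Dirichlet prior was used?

For a Dirichlet(α) prior with multinomial counts c, the posterior is Dirichlet(α + c) componentwise.
Subtract each count from the matching posterior parameter: 17−10=7, 15−10=5, 25−20=5.

Dirichlet(7, 5, 5)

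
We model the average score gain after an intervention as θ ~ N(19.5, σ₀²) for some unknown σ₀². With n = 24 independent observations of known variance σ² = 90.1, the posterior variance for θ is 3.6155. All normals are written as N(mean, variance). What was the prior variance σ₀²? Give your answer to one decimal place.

Posterior precision equals prior precision plus data precision: 1/σ_n² = 1/σ₀² + n/σ².
So 1/σ₀² = 1/3.6155 − 24/90.1 = 0.276587 − 0.266371 = 0.010216.
Hence σ₀² = 1/0.010216 ≈ 97.9.

σ₀² = 97.9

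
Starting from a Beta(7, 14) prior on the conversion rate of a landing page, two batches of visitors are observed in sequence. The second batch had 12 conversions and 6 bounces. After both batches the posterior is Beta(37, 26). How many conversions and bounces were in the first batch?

Because Beta–binomial updating is additive in the counts, the combined data contributed (α_post−α_prior, β_post−β_prior) successes and failures.
Total across both batches: 37−7=30 conversions, 26−14=12 bounces.
Subtract the second batch: 30−12=18 conversions and 12−6=6 bounces.

18 conversions and 6 bounces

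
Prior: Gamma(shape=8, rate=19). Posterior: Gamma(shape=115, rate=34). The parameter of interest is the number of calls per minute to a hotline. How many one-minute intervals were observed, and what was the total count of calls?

n = 15 one-minute intervals with total 107 calls

A Gamma(α, β) prior (rate parametrization) on a Poisson rate with n observations summing to S gives posterior Gamma(α+S, β+n).
Matching: Σxᵢ = 115 − 8 = 107 and n = 34 − 19 = 15.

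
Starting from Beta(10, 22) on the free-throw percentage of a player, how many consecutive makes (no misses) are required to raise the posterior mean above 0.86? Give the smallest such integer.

k = 126

After k makes and 0 misses the posterior is Beta(10+k, 22), with mean (10+k)/(10+22+k).
Set (10+k)/(32+k) > 0.86 and solve: k > (0.86·32 − 10)/(1 − 0.86) = 125.143.
The smallest integer exceeding 125.143 is 126, and checking k=126: (136)/(158) = 0.8608 > 0.86.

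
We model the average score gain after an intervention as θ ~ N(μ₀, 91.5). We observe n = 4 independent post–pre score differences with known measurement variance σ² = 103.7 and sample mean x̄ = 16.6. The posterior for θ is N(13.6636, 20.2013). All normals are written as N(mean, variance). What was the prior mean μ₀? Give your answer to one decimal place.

μ₀ = 3.3

With known observation variance, the Normal–Normal posterior has precision τ_n = τ₀ + n/σ² and mean μ_n = (τ₀μ₀ + (n/σ²)x̄)/τ_n.
Here τ₀ = 1/91.5 = 0.010929 and τ_data = 4/103.7 = 0.038573, so τ_n = 0.049502.
Rearranging for μ₀: μ₀ = (μ_n·τ_n − τ_data·x̄)/τ₀ = (13.6636·0.049502 − 0.038573·16.6) / 0.010929 = 0.036064/0.010929 ≈ 3.3.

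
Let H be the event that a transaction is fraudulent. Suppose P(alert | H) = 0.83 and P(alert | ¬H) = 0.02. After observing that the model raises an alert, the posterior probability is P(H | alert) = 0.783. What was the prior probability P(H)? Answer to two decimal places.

P(H) = 0.08

Bayes' rule in odds form gives O(H|E) = O(H)·[P(E|H)/P(E|¬H)], hence O(H) = O(H|E)/LR.
Posterior odds = 0.783/(1−0.783) = 3.6083. LR = 0.83/0.02 = 41.5000.
Prior odds = 3.6083/41.5000 = 0.0869, so P(H) = 0.0869/(1+0.0869) ≈ 0.08.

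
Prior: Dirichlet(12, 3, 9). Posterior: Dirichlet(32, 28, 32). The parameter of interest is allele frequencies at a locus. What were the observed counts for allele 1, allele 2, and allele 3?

counts (20, 25, 23)

For a Dirichlet(α) prior with multinomial counts c, the posterior is Dirichlet(α + c) componentwise.
Counts are posterior − prior componentwise: 32−12=20, 28−3=25, 32−9=23.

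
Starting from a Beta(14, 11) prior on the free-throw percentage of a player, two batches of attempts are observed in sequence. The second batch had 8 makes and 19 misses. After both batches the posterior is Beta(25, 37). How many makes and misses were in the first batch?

Because Beta–binomial updating is additive in the counts, the combined data contributed (α_post−α_prior, β_post−β_prior) successes and failures.
Total across both batches: 25−14=11 makes, 37−11=26 misses.
Subtract the second batch: 11−8=3 makes and 26−19=7 misses.

3 makes and 7 misses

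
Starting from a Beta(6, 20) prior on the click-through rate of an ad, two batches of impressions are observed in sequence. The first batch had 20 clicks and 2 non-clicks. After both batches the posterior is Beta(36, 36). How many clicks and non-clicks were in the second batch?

10 clicks and 14 non-clicks

Sequential conjugate updates are equivalent to a single update on the pooled data, so total successes = posterior α − prior α and total failures = posterior β − prior β.
Total across both batches: 36−6=30 clicks, 36−20=16 non-clicks.
Subtract the first batch: 30−20=10 clicks and 16−2=14 non-clicks.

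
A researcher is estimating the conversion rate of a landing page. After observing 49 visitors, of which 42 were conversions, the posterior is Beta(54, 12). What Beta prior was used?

Beta(12, 5)

A Beta(α, β) prior with s successes and f failures in binomial data gives a Beta(α+s, β+f) posterior.
So α = 54 − 42 = 12 and β = 12 − 7 = 5.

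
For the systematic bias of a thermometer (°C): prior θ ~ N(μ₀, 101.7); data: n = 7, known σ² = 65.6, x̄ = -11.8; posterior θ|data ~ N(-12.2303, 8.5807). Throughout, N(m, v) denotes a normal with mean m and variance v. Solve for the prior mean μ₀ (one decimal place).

μ₀ = -16.9

The posterior mean is a precision-weighted average: μ_n = (τ₀μ₀ + τ_data·x̄)/(τ₀+τ_data), with τ₀=1/σ₀² and τ_data=n/σ².
Here τ₀ = 1/101.7 = 0.009833 and τ_data = 7/65.6 = 0.106707, so τ_n = 0.116540.
Rearranging for μ₀: μ₀ = (μ_n·τ_n − τ_data·x̄)/τ₀ = (-12.2303·0.116540 − 0.106707·-11.8) / 0.009833 = -0.166177/0.009833 ≈ -16.9.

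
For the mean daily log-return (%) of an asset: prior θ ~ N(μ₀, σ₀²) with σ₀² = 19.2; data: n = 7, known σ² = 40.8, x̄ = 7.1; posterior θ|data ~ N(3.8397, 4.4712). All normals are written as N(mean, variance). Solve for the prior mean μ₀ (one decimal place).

The posterior mean is a precision-weighted average: μ_n = (τ₀μ₀ + τ_data·x̄)/(τ₀+τ_data), with τ₀=1/σ₀² and τ_data=n/σ².
Here τ₀ = 1/19.2 = 0.052083 and τ_data = 7/40.8 = 0.171569, so τ_n = 0.223652.
Rearranging for μ₀: μ₀ = (μ_n·τ_n − τ_data·x̄)/τ₀ = (3.8397·0.223652 − 0.171569·7.1) / 0.052083 = -0.359383/0.052083 ≈ -6.9.

μ₀ = -6.9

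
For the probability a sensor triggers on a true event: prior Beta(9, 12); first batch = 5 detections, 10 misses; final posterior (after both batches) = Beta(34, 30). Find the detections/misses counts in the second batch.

20 detections and 8 misses

Sequential conjugate updates are equivalent to a single update on the pooled data, so total successes = posterior α − prior α and total failures = posterior β − prior β.
Total across both batches: 34−9=25 detections, 30−12=18 misses.
Subtract the first batch: 25−5=20 detections and 18−10=8 misses.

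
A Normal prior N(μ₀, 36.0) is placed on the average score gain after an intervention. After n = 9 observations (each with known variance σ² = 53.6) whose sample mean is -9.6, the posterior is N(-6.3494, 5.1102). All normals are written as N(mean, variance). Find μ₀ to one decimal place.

μ₀ = 13.3

With known observation variance, the Normal–Normal posterior has precision τ_n = τ₀ + n/σ² and mean μ_n = (τ₀μ₀ + (n/σ²)x̄)/τ_n.
Here τ₀ = 1/36.0 = 0.027778 and τ_data = 9/53.6 = 0.167910, so τ_n = 0.195688.
Rearranging for μ₀: μ₀ = (μ_n·τ_n − τ_data·x̄)/τ₀ = (-6.3494·0.195688 − 0.167910·-9.6) / 0.027778 = 0.369435/0.027778 ≈ 13.3.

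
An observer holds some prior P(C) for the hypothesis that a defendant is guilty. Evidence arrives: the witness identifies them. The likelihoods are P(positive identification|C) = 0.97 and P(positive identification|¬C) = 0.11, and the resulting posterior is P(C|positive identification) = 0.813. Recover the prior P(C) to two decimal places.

In odds form, posterior odds = prior odds × likelihood ratio, so prior odds = posterior odds ÷ LR.
Posterior odds = 0.813/(1−0.813) = 4.3476. LR = 0.97/0.11 = 8.8182.
Prior odds = 4.3476/8.8182 = 0.4930, so P(C) = 0.4930/(1+0.4930) ≈ 0.33.

P(C) = 0.33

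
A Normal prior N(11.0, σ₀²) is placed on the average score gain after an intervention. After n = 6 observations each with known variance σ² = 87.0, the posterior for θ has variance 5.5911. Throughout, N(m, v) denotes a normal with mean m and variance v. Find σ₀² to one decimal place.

σ₀² = 9.1

Posterior precision equals prior precision plus data precision: 1/σ_n² = 1/σ₀² + n/σ².
So 1/σ₀² = 1/5.5911 − 6/87.0 = 0.178856 − 0.068966 = 0.109890.
Hence σ₀² = 1/0.109890 ≈ 9.1.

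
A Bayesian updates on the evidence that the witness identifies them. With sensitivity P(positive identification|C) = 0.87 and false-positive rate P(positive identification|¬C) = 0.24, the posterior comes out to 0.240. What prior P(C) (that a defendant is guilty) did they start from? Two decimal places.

Bayes' rule in odds form gives O(C|E) = O(C)·[P(E|C)/P(E|¬C)], hence O(C) = O(C|E)/LR.
Posterior odds = 0.240/(1−0.240) = 0.3158. LR = 0.87/0.24 = 3.6250.
Prior odds = 0.3158/3.6250 = 0.0871, so P(C) = 0.0871/(1+0.0871) ≈ 0.08.

P(C) = 0.08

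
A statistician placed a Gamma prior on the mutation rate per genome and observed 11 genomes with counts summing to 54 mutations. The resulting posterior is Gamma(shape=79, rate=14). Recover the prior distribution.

Gamma(shape=25, rate=3)

A Gamma(α, β) prior (rate parametrization) on a Poisson rate with n observations summing to S gives posterior Gamma(α+S, β+n).
So α = 79 − 54 = 25 and β = 14 − 11 = 3.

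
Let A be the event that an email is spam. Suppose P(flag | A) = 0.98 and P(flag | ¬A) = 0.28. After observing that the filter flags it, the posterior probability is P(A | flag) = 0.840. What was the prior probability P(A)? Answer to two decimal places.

P(A) = 0.60

In odds form, posterior odds = prior odds × likelihood ratio, so prior odds = posterior odds ÷ LR.
Posterior odds = 0.840/(1−0.840) = 5.2500. LR = 0.98/0.28 = 3.5000.
Prior odds = 5.2500/3.5000 = 1.5000, so P(A) = 1.5000/(1+1.5000) ≈ 0.60.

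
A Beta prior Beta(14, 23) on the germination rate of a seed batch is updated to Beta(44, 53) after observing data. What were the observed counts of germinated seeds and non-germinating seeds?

30 germinated seeds and 30 non-germinating seeds

Under Beta–binomial conjugacy the posterior parameters are (α+s, β+f).
Match parameters: s=44−14=30, f=53−23=30.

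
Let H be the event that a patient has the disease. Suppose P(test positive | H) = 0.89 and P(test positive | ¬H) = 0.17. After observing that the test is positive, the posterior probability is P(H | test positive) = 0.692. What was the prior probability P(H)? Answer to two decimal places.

Bayes' rule in odds form gives O(H|E) = O(H)·[P(E|H)/P(E|¬H)], hence O(H) = O(H|E)/LR.
Posterior odds = 0.692/(1−0.692) = 2.2468. LR = 0.89/0.17 = 5.2353.
Prior odds = 2.2468/5.2353 = 0.4292, so P(H) = 0.4292/(1+0.4292) ≈ 0.30.

P(H) = 0.30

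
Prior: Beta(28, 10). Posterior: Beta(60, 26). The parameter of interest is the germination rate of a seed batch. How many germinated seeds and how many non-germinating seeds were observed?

32 germinated seeds and 16 non-germinating seeds

Under Beta–binomial conjugacy the posterior parameters are (a+s, b+f).
So s = 60 − 28 = 32 and f = 26 − 10 = 16.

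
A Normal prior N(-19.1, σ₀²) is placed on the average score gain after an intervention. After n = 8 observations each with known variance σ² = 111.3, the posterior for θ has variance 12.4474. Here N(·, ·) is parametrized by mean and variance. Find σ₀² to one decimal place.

Posterior precision equals prior precision plus data precision: 1/σ_n² = 1/σ₀² + n/σ².
So 1/σ₀² = 1/12.4474 − 8/111.3 = 0.080338 − 0.071878 = 0.008460.
Hence σ₀² = 1/0.008460 ≈ 118.2.

σ₀² = 118.2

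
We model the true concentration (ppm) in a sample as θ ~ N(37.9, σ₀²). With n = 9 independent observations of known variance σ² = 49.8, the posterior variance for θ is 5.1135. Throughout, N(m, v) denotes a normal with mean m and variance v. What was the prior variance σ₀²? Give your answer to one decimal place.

Posterior precision equals prior precision plus data precision: 1/σ_n² = 1/σ₀² + n/σ².
So 1/σ₀² = 1/5.1135 − 9/49.8 = 0.195561 − 0.180723 = 0.014838.
Hence σ₀² = 1/0.014838 ≈ 67.4.

σ₀² = 67.4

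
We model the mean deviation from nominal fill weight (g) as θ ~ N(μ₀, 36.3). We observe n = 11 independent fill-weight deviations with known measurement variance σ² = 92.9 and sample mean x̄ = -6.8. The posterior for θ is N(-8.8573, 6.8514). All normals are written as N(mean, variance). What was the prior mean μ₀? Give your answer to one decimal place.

With known observation variance, the Normal–Normal posterior has precision τ_n = τ₀ + n/σ² and mean μ_n = (τ₀μ₀ + (n/σ²)x̄)/τ_n.
Here τ₀ = 1/36.3 = 0.027548 and τ_data = 11/92.9 = 0.118407, so τ_n = 0.145955.
Rearranging for μ₀: μ₀ = (μ_n·τ_n − τ_data·x̄)/τ₀ = (-8.8573·0.145955 − 0.118407·-6.8) / 0.027548 = -0.487600/0.027548 ≈ -17.7.

μ₀ = -17.7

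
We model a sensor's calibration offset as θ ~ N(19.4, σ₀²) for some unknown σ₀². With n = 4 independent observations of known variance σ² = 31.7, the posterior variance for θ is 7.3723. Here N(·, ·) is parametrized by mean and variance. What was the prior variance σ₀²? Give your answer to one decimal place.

σ₀² = 105.7

For the Normal–Normal model with known σ², precisions add: τ_n = τ₀ + n/σ².
So 1/σ₀² = 1/7.3723 − 4/31.7 = 0.135643 − 0.126183 = 0.009460.
Hence σ₀² = 1/0.009460 ≈ 105.7.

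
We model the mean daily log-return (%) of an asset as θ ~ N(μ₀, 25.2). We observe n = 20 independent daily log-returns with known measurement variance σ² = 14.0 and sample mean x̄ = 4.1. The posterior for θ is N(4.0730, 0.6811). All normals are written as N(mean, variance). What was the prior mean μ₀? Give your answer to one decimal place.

μ₀ = 3.1

With known observation variance, the Normal–Normal posterior has precision τ_n = τ₀ + n/σ² and mean μ_n = (τ₀μ₀ + (n/σ²)x̄)/τ_n.
Here τ₀ = 1/25.2 = 0.039683 and τ_data = 20/14.0 = 1.428571, so τ_n = 1.468254.
Rearranging for μ₀: μ₀ = (μ_n·τ_n − τ_data·x̄)/τ₀ = (4.0730·1.468254 − 1.428571·4.1) / 0.039683 = 0.123057/0.039683 ≈ 3.1.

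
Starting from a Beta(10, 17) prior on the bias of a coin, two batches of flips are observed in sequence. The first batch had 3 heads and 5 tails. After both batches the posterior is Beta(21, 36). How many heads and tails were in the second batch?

Because Beta–binomial updating is additive in the counts, the combined data contributed (α_post−α_prior, β_post−β_prior) successes and failures.
Total across both batches: 21−10=11 heads, 36−17=19 tails.
Subtract the first batch: 11−3=8 heads and 19−5=14 tails.

8 heads and 14 tails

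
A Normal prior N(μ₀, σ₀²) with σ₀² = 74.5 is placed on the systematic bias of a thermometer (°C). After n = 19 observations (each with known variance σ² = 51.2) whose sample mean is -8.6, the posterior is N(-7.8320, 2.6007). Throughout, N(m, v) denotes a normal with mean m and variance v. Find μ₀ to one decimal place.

μ₀ = 13.4

The posterior mean is a precision-weighted average: μ_n = (τ₀μ₀ + τ_data·x̄)/(τ₀+τ_data), with τ₀=1/σ₀² and τ_data=n/σ².
Here τ₀ = 1/74.5 = 0.013423 and τ_data = 19/51.2 = 0.371094, so τ_n = 0.384517.
Rearranging for μ₀: μ₀ = (μ_n·τ_n − τ_data·x̄)/τ₀ = (-7.8320·0.384517 − 0.371094·-8.6) / 0.013423 = 0.179871/0.013423 ≈ 13.4.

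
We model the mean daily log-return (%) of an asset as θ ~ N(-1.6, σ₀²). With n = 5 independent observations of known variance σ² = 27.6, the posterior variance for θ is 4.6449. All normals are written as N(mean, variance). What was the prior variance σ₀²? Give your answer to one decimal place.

Posterior precision equals prior precision plus data precision: 1/σ_n² = 1/σ₀² + n/σ².
So 1/σ₀² = 1/4.6449 − 5/27.6 = 0.215290 − 0.181159 = 0.034131.
Hence σ₀² = 1/0.034131 ≈ 29.3.

σ₀² = 29.3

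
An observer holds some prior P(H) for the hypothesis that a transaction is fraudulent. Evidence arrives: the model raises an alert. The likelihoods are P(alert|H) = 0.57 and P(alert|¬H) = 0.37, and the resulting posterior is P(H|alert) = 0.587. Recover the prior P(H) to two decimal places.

Bayes' rule in odds form gives O(H|E) = O(H)·[P(E|H)/P(E|¬H)], hence O(H) = O(H|E)/LR.
Posterior odds = 0.587/(1−0.587) = 1.4213. LR = 0.57/0.37 = 1.5405.
Prior odds = 1.4213/1.5405 = 0.9226, so P(H) = 0.9226/(1+0.9226) ≈ 0.48.

P(H) = 0.48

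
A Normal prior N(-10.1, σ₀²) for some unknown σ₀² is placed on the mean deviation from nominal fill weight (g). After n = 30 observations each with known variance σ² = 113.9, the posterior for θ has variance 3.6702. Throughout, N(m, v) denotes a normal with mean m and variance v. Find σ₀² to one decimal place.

σ₀² = 110.2

For the Normal–Normal model with known σ², precisions add: τ_n = τ₀ + n/σ².
So 1/σ₀² = 1/3.6702 − 30/113.9 = 0.272465 − 0.263389 = 0.009076.
Hence σ₀² = 1/0.009076 ≈ 110.2.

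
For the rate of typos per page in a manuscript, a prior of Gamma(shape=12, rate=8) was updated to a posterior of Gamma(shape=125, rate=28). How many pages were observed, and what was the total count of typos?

A Gamma(α, β) prior (rate parametrization) on a Poisson rate with n observations summing to S gives posterior Gamma(α+S, β+n).
Matching: Σxᵢ = 125 − 12 = 113 and n = 28 − 8 = 20.

n = 20 pages with total 113 typos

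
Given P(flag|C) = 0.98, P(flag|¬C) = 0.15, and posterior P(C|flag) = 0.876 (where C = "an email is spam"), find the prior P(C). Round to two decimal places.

Bayes' rule in odds form gives O(C|E) = O(C)·[P(E|C)/P(E|¬C)], hence O(C) = O(C|E)/LR.
Posterior odds = 0.876/(1−0.876) = 7.0645. LR = 0.98/0.15 = 6.5333.
Prior odds = 7.0645/6.5333 = 1.0813, so P(C) = 1.0813/(1+1.0813) ≈ 0.52.

P(C) = 0.52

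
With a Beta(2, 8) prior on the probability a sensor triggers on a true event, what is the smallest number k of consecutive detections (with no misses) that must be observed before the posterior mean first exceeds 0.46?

After k detections and 0 misses the posterior is Beta(2+k, 8), with mean (2+k)/(2+8+k).
Set (2+k)/(10+k) > 0.46 and solve: k > (0.46·10 − 2)/(1 − 0.46) = 4.815.
The smallest integer exceeding 4.815 is 5.

k = 5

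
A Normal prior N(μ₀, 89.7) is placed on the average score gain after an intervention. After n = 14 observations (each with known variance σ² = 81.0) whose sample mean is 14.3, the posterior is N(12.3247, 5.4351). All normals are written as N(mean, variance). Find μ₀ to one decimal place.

μ₀ = -18.3

The posterior mean is a precision-weighted average: μ_n = (τ₀μ₀ + τ_data·x̄)/(τ₀+τ_data), with τ₀=1/σ₀² and τ_data=n/σ².
Here τ₀ = 1/89.7 = 0.011148 and τ_data = 14/81.0 = 0.172840, so τ_n = 0.183988.
Rearranging for μ₀: μ₀ = (μ_n·τ_n − τ_data·x̄)/τ₀ = (12.3247·0.183988 − 0.172840·14.3) / 0.011148 = -0.204015/0.011148 ≈ -18.3.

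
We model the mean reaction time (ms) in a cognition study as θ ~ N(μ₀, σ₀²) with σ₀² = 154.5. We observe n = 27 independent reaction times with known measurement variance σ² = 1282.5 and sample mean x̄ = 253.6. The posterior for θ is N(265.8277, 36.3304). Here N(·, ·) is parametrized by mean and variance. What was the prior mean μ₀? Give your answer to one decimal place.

μ₀ = 305.6

The posterior mean is a precision-weighted average: μ_n = (τ₀μ₀ + τ_data·x̄)/(τ₀+τ_data), with τ₀=1/σ₀² and τ_data=n/σ².
Here τ₀ = 1/154.5 = 0.006472 and τ_data = 27/1282.5 = 0.021053, so τ_n = 0.027525.
Rearranging for μ₀: μ₀ = (μ_n·τ_n − τ_data·x̄)/τ₀ = (265.8277·0.027525 − 0.021053·253.6) / 0.006472 = 1.977867/0.006472 ≈ 305.6.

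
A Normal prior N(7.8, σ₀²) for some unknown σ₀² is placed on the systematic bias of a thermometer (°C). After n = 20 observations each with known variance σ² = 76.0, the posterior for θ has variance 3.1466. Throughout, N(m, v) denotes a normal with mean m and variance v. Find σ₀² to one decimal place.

For the Normal–Normal model with known σ², precisions add: τ_n = τ₀ + n/σ².
So 1/σ₀² = 1/3.1466 − 20/76.0 = 0.317803 − 0.263158 = 0.054645.
Hence σ₀² = 1/0.054645 ≈ 18.3.

σ₀² = 18.3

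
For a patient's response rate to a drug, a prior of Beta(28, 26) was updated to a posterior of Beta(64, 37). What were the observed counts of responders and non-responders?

36 responders and 11 non-responders

A Beta(a, b) prior with s successes and f failures in binomial data gives a Beta(a+s, b+f) posterior.
Match parameters: s=64−28=36, f=37−26=11.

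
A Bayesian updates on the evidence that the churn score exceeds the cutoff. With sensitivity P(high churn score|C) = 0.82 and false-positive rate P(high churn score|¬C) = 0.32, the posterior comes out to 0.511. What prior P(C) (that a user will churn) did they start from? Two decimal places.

In odds form, posterior odds = prior odds × likelihood ratio, so prior odds = posterior odds ÷ LR.
Posterior odds = 0.511/(1−0.511) = 1.0450. LR = 0.82/0.32 = 2.5625.
Prior odds = 1.0450/2.5625 = 0.4078, so P(C) = 0.4078/(1+0.4078) ≈ 0.29.

P(C) = 0.29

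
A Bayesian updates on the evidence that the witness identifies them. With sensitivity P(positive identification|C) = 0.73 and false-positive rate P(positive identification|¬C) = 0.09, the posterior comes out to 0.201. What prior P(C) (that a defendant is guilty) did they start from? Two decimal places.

P(C) = 0.03

In odds form, posterior odds = prior odds × likelihood ratio, so prior odds = posterior odds ÷ LR.
Posterior odds = 0.201/(1−0.201) = 0.2516. LR = 0.73/0.09 = 8.1111.
Prior odds = 0.2516/8.1111 = 0.0310, so P(C) = 0.0310/(1+0.0310) ≈ 0.03.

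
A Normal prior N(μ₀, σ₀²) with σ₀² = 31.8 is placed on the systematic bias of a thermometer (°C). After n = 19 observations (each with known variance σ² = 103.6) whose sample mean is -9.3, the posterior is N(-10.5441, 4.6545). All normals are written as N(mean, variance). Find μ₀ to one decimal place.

μ₀ = -17.8

With known observation variance, the Normal–Normal posterior has precision τ_n = τ₀ + n/σ² and mean μ_n = (τ₀μ₀ + (n/σ²)x̄)/τ_n.
Here τ₀ = 1/31.8 = 0.031447 and τ_data = 19/103.6 = 0.183398, so τ_n = 0.214845.
Rearranging for μ₀: μ₀ = (μ_n·τ_n − τ_data·x̄)/τ₀ = (-10.5441·0.214845 − 0.183398·-9.3) / 0.031447 = -0.559746/0.031447 ≈ -17.8.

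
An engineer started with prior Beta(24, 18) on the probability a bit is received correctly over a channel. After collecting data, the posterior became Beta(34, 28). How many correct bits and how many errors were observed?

10 correct bits and 10 errors

A Beta(a, b) prior with s successes and f failures in binomial data gives a Beta(a+s, b+f) posterior.
So s = 34 − 24 = 10 and f = 28 − 18 = 10.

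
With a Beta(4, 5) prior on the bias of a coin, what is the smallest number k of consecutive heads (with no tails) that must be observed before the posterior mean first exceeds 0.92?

After k heads and 0 tails the posterior is Beta(4+k, 5), with mean (4+k)/(4+5+k).
Set (4+k)/(9+k) > 0.92 and solve: k > (0.92·9 − 4)/(1 − 0.92) = 53.500.
The smallest integer exceeding 53.500 is 54.

k = 54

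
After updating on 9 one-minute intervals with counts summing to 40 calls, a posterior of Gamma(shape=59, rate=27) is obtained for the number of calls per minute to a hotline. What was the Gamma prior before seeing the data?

A Gamma(α, β) prior (rate parametrization) on a Poisson rate with n observations summing to S gives posterior Gamma(α+S, β+n).
So α = 59 − 40 = 19 and β = 27 − 9 = 18.

Gamma(shape=19, rate=18)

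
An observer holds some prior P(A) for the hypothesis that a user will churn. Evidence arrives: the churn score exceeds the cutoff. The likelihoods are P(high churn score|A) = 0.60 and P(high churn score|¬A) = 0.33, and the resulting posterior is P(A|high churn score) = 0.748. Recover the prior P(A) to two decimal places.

P(A) = 0.62

Bayes' rule in odds form gives O(A|E) = O(A)·[P(E|A)/P(E|¬A)], hence O(A) = O(A|E)/LR.
Posterior odds = 0.748/(1−0.748) = 2.9683. LR = 0.60/0.33 = 1.8182.
Prior odds = 2.9683/1.8182 = 1.6325, so P(A) = 1.6325/(1+1.6325) ≈ 0.62.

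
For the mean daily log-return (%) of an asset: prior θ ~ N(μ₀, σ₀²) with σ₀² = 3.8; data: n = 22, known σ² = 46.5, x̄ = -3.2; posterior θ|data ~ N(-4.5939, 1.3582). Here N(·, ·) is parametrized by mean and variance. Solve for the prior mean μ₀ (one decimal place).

The posterior mean is a precision-weighted average: μ_n = (τ₀μ₀ + τ_data·x̄)/(τ₀+τ_data), with τ₀=1/σ₀² and τ_data=n/σ².
Here τ₀ = 1/3.8 = 0.263158 and τ_data = 22/46.5 = 0.473118, so τ_n = 0.736276.
Rearranging for μ₀: μ₀ = (μ_n·τ_n − τ_data·x̄)/τ₀ = (-4.5939·0.736276 − 0.473118·-3.2) / 0.263158 = -1.868401/0.263158 ≈ -7.1.

μ₀ = -7.1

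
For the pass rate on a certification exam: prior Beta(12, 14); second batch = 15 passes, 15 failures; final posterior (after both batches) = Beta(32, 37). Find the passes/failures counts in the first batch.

5 passes and 8 failures

Because Beta–binomial updating is additive in the counts, the combined data contributed (α_post−α_prior, β_post−β_prior) successes and failures.
Total across both batches: 32−12=20 passes, 37−14=23 failures.
Subtract the second batch: 20−15=5 passes and 23−15=8 failures.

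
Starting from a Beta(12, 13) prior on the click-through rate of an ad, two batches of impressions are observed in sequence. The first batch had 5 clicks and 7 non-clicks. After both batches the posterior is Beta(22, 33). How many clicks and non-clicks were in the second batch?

Sequential conjugate updates are equivalent to a single update on the pooled data, so total successes = posterior α − prior α and total failures = posterior β − prior β.
Total across both batches: 22−12=10 clicks, 33−13=20 non-clicks.
Subtract the first batch: 10−5=5 clicks and 20−7=13 non-clicks.

5 clicks and 13 non-clicks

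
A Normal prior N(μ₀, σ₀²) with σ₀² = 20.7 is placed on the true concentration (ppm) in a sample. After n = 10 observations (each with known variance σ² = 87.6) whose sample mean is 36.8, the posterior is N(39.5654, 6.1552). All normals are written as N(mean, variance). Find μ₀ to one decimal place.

The posterior mean is a precision-weighted average: μ_n = (τ₀μ₀ + τ_data·x̄)/(τ₀+τ_data), with τ₀=1/σ₀² and τ_data=n/σ².
Here τ₀ = 1/20.7 = 0.048309 and τ_data = 10/87.6 = 0.114155, so τ_n = 0.162464.
Rearranging for μ₀: μ₀ = (μ_n·τ_n − τ_data·x̄)/τ₀ = (39.5654·0.162464 − 0.114155·36.8) / 0.048309 = 2.227049/0.048309 ≈ 46.1.

μ₀ = 46.1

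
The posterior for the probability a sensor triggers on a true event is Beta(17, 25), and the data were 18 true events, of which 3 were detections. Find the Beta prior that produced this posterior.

Beta(14, 10)

Beta is conjugate to the binomial likelihood: posterior = Beta(a+s, b+f).
So a = 17 − 3 = 14 and b = 25 − 15 = 10.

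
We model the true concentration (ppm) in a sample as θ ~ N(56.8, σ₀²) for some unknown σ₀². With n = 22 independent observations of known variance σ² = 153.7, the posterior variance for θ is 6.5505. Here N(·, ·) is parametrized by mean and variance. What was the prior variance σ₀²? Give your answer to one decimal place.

For the Normal–Normal model with known σ², precisions add: τ_n = τ₀ + n/σ².
So 1/σ₀² = 1/6.5505 − 22/153.7 = 0.152660 − 0.143136 = 0.009524.
Hence σ₀² = 1/0.009524 ≈ 105.0.

σ₀² = 105.0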